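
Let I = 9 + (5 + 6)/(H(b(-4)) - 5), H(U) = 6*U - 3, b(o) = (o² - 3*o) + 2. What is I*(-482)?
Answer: -375719/86 ≈ -4368.8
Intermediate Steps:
b(o) = 2 + o² - 3*o
H(U) = -3 + 6*U
I = 1559/172 (I = 9 + (5 + 6)/((-3 + 6*(2 + (-4)² - 3*(-4))) - 5) = 9 + 11/((-3 + 6*(2 + 16 + 12)) - 5) = 9 + 11/((-3 + 6*30) - 5) = 9 + 11/((-3 + 180) - 5) = 9 + 11/(177 - 5) = 9 + 11/172 = 1559/172 ≈ 9.0639)
I*(-482) = (1559/172)*(-482) = -375719/86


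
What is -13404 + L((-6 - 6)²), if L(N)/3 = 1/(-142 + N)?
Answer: -26805/2 ≈ -13403.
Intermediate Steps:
L(N) = 3/(-142 + N)
-13404 + L((-6 - 6)²) = -13404 + 3/(-142 + (-6 - 6)²) = -13404 + 3/(-142 + (-12)²) = -13404 + 3/(-142 + 144) = -13404 + 3/2 = -26805/2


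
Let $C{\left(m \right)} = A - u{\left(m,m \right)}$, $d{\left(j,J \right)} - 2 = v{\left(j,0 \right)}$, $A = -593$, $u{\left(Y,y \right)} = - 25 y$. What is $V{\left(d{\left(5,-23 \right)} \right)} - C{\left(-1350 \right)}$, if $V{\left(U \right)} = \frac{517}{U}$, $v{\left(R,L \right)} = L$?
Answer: $\frac{69203}{2} \approx 34602.0$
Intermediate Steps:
$d{\left(j,J \right)} = 2$ ($d{\left(j,J \right)} = 2 + 0 = 2$)
$C{\left(m \right)} = -593 + 25 m$ ($C{\left(m \right)} = -593 - - 25 m = -593 + 25 m$)
$V{\left(d{\left(5,-23 \right)} \right)} - C{\left(-1350 \right)} = \frac{517}{2} - \left(-593 + 25 \left(-1350\right)\right) = 517 \cdot \frac{1}{2} - \left(-593 - 33750\right) = \frac{517}{2} - -34343 = \frac{517}{2} + 34343 = \frac{69203}{2}$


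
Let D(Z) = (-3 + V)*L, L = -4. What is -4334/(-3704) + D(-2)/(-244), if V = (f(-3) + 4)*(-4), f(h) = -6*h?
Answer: -36345/112972 ≈ -0.32172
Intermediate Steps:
f(h) = -6*h
V = -88 (V = (-6*(-3) + 4)*(-4) = (18 + 4)*(-4) = 22*(-4) = -88)
D(Z) = 364 (D(Z) = (-3 - 88)*(-4) = -91*(-4) = 364)
-4334/(-3704) + D(-2)/(-244) = -4334/(-3704) + 364/(-244) = -4334*(-1/3704) + 364*(-1/244) = 2167/1852 - 91/61 = -36345/112972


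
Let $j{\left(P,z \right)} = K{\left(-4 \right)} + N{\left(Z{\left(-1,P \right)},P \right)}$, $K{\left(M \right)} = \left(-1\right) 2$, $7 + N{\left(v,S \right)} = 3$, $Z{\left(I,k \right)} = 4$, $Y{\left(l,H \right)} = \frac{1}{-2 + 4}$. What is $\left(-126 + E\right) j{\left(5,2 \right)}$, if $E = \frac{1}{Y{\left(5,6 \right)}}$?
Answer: $744$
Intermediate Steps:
$Y{\left(l,H \right)} = \frac{1}{2}$
$N{\left(v,S \right)} = -4$ ($N{\left(v,S \right)} = -7 + 3 = -4$)
$K{\left(M \right)} = -2$
$j{\left(P,z \right)} = -6$ ($j{\left(P,z \right)} = -2 - 4 = -6$)
$E = 2$ ($E = \frac{1}{\frac{1}{2}} = 2$)
$\left(-126 + E\right) j{\left(5,2 \right)} = \left(-126 + 2\right) \left(-6\right) = \left(-124\right) \left(-6\right) = 744$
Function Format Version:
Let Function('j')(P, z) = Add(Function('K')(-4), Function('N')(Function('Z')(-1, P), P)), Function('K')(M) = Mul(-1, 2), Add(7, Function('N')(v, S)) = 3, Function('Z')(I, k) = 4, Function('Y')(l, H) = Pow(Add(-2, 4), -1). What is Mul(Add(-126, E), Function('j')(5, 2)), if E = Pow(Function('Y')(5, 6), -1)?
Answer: 744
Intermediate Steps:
Function('Y')(l, H) = Rational(1, 2) (Function('Y')(l, H) = Pow(2, -1) = Rational(1, 2))
Function('N')(v, S) = -4 (Function('N')(v, S) = Add(-7, 3) = -4)
Function('K')(M) = -2
Function('j')(P, z) = -6 (Function('j')(P, z) = Add(-2, -4) = -6)
E = 2 (E = Pow(Rational(1, 2), -1) = 2)
Mul(Add(-126, E), Function('j')(5, 2)) = Mul(Add(-126, 2), -6) = Mul(-124, -6) = 744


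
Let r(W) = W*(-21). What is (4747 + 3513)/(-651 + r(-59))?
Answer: 295/21 ≈ 14.048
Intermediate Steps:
r(W) = -21*W
(4747 + 3513)/(-651 + r(-59)) = (4747 + 3513)/(-651 - 21*(-59)) = 8260/(-651 + 1239) = 8260/588 = 8260*(1/588) = 295/21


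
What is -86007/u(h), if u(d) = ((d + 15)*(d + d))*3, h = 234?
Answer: -28669/116532 ≈ -0.24602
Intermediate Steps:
u(d) = 6*d*(15 + d) (u(d) = ((15 + d)*(2*d))*3 = (2*d*(15 + d))*3 = 6*d*(15 + d))
-86007/u(h) = -86007*1/(1404*(15 + 234)) = -86007/(6*234*249) = -86007/349596 = -86007*1/349596 = -28669/116532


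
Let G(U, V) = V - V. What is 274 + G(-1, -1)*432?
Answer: 274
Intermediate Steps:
G(U, V) = 0
274 + G(-1, -1)*432 = 274 + 0*432 = 274 + 0 = 274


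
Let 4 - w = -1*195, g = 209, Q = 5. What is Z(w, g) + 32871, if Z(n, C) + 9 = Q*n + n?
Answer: 34056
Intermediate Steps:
w = 199 (w = 4 - (-1)*195 = 4 - 1*(-195) = 4 + 195 = 199)
Z(n, C) = -9 + 6*n (Z(n, C) = -9 + (5*n + n) = -9 + 6*n)
Z(w, g) + 32871 = (-9 + 6*199) + 32871 = (-9 + 1194) + 32871 = 1185 + 32871 = 34056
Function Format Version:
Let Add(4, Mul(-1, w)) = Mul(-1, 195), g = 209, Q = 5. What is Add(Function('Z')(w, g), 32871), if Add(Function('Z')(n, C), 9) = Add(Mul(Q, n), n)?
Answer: 34056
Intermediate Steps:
w = 199 (w = Add(4, Mul(-1, Mul(-1, 195))) = Add(4, Mul(-1, -195)) = Add(4, 195) = 199)
Function('Z')(n, C) = Add(-9, Mul(6, n)) (Function('Z')(n, C) = Add(-9, Add(Mul(5, n), n)) = Add(-9, Mul(6, n)))
Add(Function('Z')(w, g), 32871) = Add(Add(-9, Mul(6, 199)), 32871) = Add(Add(-9, 1194), 32871) = Add(1185, 32871) = 34056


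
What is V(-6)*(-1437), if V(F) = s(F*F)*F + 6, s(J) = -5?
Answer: -51732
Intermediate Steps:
V(F) = 6 - 5*F (V(F) = -5*F + 6 = 6 - 5*F)
V(-6)*(-1437) = (6 - 5*(-6))*(-1437) = (6 + 30)*(-1437) = 36*(-1437) = -51732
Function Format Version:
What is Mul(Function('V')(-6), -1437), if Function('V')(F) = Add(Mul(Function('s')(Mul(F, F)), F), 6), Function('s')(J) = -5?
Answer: -51732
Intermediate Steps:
Function('V')(F) = Add(6, Mul(-5, F)) (Function('V')(F) = Add(Mul(-5, F), 6) = Add(6, Mul(-5, F)))
Mul(Function('V')(-6), -1437) = Mul(Add(6, Mul(-5, -6)), -1437) = Mul(Add(6, 30), -1437) = Mul(36, -1437) = -51732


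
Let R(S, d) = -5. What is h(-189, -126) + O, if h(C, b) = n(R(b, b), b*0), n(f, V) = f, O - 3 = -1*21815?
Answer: -21817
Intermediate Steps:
O = -21812 (O = 3 - 1*21815 = 3 - 21815 = -21812)
h(C, b) = -5
h(-189, -126) + O = -5 - 21812 = -21817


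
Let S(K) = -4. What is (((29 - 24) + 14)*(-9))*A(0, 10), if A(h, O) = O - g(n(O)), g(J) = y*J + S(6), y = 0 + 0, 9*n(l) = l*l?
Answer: -2394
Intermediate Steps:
n(l) = l²/9 (n(l) = (l*l)/9 = l²/9)
y = 0
g(J) = -4 (g(J) = 0*J - 4 = 0 - 4 = -4)
A(h, O) = 4 + O (A(h, O) = O - 1*(-4) = O + 4 = 4 + O)
(((29 - 24) + 14)*(-9))*A(0, 10) = (((29 - 24) + 14)*(-9))*(4 + 10) = ((5 + 14)*(-9))*14 = (19*(-9))*14 = -171*14 = -2394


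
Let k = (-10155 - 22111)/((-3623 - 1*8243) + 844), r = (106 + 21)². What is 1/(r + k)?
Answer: 5511/88903052 ≈ 6.1989e-5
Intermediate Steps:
r = 16129 (r = 127² = 16129)
k = 16133/5511 (k = -32266/((-3623 - 8243) + 844) = -32266/(-11866 + 844) = -32266/(-11022) = -32266*(-1/11022) = 16133/5511 ≈ 2.9274)
1/(r + k) = 1/(16129 + 16133/5511) = 1/(88903052/5511) = 5511/88903052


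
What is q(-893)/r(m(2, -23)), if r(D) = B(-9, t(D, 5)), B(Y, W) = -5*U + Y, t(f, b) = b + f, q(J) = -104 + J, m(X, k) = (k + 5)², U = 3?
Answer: 997/24 ≈ 41.542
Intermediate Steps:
m(X, k) = (5 + k)²
B(Y, W) = -15 + Y (B(Y, W) = -5*3 + Y = -15 + Y)
r(D) = -24 (r(D) = -15 - 9 = -24)
q(-893)/r(m(2, -23)) = (-104 - 893)/(-24) = -997*(-1/24) = 997/24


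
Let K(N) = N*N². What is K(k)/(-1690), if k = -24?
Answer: 6912/845 ≈ 8.1799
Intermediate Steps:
K(N) = N³
K(k)/(-1690) = (-24)³/(-1690) = -13824*(-1/1690) = 6912/845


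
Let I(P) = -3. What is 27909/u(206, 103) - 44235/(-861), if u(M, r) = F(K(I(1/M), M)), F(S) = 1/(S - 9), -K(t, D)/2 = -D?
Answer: 3227997594/287 ≈ 1.1247e+7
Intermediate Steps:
K(t, D) = 2*D (K(t, D) = -(-2)*D = 2*D)
F(S) = 1/(-9 + S)
u(M, r) = 1/(-9 + 2*M)
27909/u(206, 103) - 44235/(-861) = 27909/(1/(-9 + 2*206)) - 44235/(-861) = 27909/(1/(-9 + 412)) - 44235*(-1/861) = 27909/(1/403) + 14745/287 = 27909*403 + 14745/287 = 11247327 + 14745/287 = 3227997594/287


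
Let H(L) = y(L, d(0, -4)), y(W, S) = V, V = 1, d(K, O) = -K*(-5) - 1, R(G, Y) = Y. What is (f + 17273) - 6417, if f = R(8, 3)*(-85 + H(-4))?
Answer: 10604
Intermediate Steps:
d(K, O) = -1 + 5*K (d(K, O) = 5*K - 1 = -1 + 5*K)
y(W, S) = 1
H(L) = 1
f = -252 (f = 3*(-85 + 1) = 3*(-84) = -252)
(f + 17273) - 6417 = (-252 + 17273) - 6417 = 17021 - 6417 = 10604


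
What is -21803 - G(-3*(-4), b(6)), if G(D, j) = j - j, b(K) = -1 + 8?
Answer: -21803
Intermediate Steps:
b(K) = 7
G(D, j) = 0
-21803 - G(-3*(-4), b(6)) = -21803 - 1*0 = -21803 + 0 = -21803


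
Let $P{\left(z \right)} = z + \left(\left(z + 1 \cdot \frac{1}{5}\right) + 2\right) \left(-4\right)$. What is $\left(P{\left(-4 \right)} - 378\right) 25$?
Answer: $-9370$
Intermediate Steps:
$P{\left(z \right)} = - \frac{44}{5} - 3 z$ ($P{\left(z \right)} = z + \left(\left(z + 1 \cdot \frac{1}{5}\right) + 2\right) \left(-4\right) = z + \left(\left(z + \frac{1}{5}\right) + 2\right) \left(-4\right) = z + \left(\left(\frac{1}{5} + z\right) + 2\right) \left(-4\right) = z + \left(\frac{11}{5} + z\right) \left(-4\right) = z - \left(\frac{44}{5} + 4 z\right) = - \frac{44}{5} - 3 z$)
$\left(P{\left(-4 \right)} - 378\right) 25 = \left(\left(- \frac{44}{5} - -12\right) - 378\right) 25 = \left(\left(- \frac{44}{5} + 12\right) - 378\right) 25 = \left(\frac{16}{5} - 378\right) 25 = \left(- \frac{1874}{5}\right) 25 = -9370$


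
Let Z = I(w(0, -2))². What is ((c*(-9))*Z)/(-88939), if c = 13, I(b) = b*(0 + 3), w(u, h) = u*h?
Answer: 0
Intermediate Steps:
w(u, h) = h*u
I(b) = 3*b (I(b) = b*3 = 3*b)
Z = 0 (Z = (3*(-2*0))² = (3*0)² = 0² = 0)
((c*(-9))*Z)/(-88939) = ((13*(-9))*0)/(-88939) = -117*0*(-1/88939) = 0*(-1/88939) = 0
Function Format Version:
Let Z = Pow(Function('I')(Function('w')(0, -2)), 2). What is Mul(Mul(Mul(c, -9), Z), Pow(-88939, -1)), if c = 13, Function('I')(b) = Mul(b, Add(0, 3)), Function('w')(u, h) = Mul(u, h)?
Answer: 0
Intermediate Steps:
Function('w')(u, h) = Mul(h, u)
Function('I')(b) = Mul(3, b) (Function('I')(b) = Mul(b, 3) = Mul(3, b))
Z = 0 (Z = Pow(Mul(3, Mul(-2, 0)), 2) = Pow(Mul(3, 0), 2) = Pow(0, 2) = 0)
Mul(Mul(Mul(c, -9), Z), Pow(-88939, -1)) = Mul(Mul(Mul(13, -9), 0), Pow(-88939, -1)) = Mul(Mul(-117, 0), Rational(-1, 88939)) = Mul(0, Rational(-1, 88939)) = 0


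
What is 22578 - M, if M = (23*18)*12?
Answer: 17610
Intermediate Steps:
M = 4968 (M = 414*12 = 4968)
22578 - M = 22578 - 1*4968 = 22578 - 4968 = 17610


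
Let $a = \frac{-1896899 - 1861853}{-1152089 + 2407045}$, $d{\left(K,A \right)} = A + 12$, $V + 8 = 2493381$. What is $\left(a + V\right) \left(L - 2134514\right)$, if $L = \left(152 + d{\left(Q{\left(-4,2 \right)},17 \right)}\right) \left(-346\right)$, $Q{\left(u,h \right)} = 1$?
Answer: $- \frac{1718751021511597260}{313739} \approx -5.4783 \cdot 10^{12}$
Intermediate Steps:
$V = 2493373$ ($V = -8 + 2493381 = 2493373$)
$d{\left(K,A \right)} = 12 + A$
$a = - \frac{939688}{313739}$ ($a = - \frac{3758752}{1254956} = \left(-3758752\right) \frac{1}{1254956} = - \frac{939688}{313739} \approx -2.9951$)
$L = -62626$ ($L = \left(152 + \left(12 + 17\right)\right) \left(-346\right) = \left(152 + 29\right) \left(-346\right) = 181 \left(-346\right) = -62626$)
$\left(a + V\right) \left(L - 2134514\right) = \left(- \frac{939688}{313739} + 2493373\right) \left(-62626 - 2134514\right) = \frac{782267411959}{313739} \left(-2197140\right) = - \frac{1718751021511597260}{313739}$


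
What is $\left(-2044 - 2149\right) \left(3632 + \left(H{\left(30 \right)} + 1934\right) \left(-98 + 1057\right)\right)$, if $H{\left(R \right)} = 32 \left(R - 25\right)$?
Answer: $-8435385154$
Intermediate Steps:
$H{\left(R \right)} = -800 + 32 R$ ($H{\left(R \right)} = 32 \left(-25 + R\right) = -800 + 32 R$)
$\left(-2044 - 2149\right) \left(3632 + \left(H{\left(30 \right)} + 1934\right) \left(-98 + 1057\right)\right) = \left(-2044 - 2149\right) \left(3632 + \left(\left(-800 + 32 \cdot 30\right) + 1934\right) \left(-98 + 1057\right)\right) = - 4193 \left(3632 + \left(\left(-800 + 960\right) + 1934\right) 959\right) = - 4193 \left(3632 + \left(160 + 1934\right) 959\right) = - 4193 \left(3632 + 2094 \cdot 959\right) = - 4193 \left(3632 + 2008146\right) = \left(-4193\right) 2011778 = -8435385154$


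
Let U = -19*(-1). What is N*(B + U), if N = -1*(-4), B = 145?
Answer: 656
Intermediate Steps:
U = 19
N = 4
N*(B + U) = 4*(145 + 19) = 4*164 = 656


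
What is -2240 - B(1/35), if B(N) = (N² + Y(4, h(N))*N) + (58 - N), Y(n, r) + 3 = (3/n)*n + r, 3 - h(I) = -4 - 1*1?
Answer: -2815296/1225 ≈ -2298.2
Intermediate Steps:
h(I) = 8 (h(I) = 3 - (-4 - 1*1) = 3 - (-4 - 1) = 3 - 1*(-5) = 3 + 5 = 8)
Y(n, r) = r (Y(n, r) = -3 + ((3/n)*n + r) = -3 + (3 + r) = r)
B(N) = 58 + N² + 7*N (B(N) = (N² + 8*N) + (58 - N) = 58 + N² + 7*N)
-2240 - B(1/35) = -2240 - (58 + (1/35)² + 7/35) = -2240 - (58 + (1/35)² + 7*(1/35)) = -2240 - (58 + 1/1225 + ⅕) = -2240 - 1*71296/1225 = -2240 - 71296/1225 = -2815296/1225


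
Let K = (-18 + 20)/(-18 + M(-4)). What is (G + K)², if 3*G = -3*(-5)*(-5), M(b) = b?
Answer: 76176/121 ≈ 629.55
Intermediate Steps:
K = -1/11 (K = (-18 + 20)/(-18 - 4) = 2/(-22) = 2*(-1/22) = -1/11 ≈ -0.090909)
G = -25 (G = (-3*(-5)*(-5))/3 = (15*(-5))/3 = (⅓)*(-75) = -25)
(G + K)² = (-25 - 1/11)² = (-276/11)² = 76176/121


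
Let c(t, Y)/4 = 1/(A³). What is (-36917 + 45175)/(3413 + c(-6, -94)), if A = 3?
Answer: 222966/92155 ≈ 2.4195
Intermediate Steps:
c(t, Y) = 4/27 (c(t, Y) = 4/(3³) = 4/27)
(-36917 + 45175)/(3413 + c(-6, -94)) = (-36917 + 45175)/(3413 + 4/27) = 8258/(92155/27) = 8258*(27/92155) = 222966/92155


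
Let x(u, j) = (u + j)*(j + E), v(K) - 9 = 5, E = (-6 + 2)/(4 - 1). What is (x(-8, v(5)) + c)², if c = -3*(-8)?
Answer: 10000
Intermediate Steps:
E = -4/3 ≈ -1.3333
v(K) = 14 (v(K) = 9 + 5 = 14)
x(u, j) = (-4/3 + j)*(j + u) (x(u, j) = (u + j)*(j - 4/3) = (j + u)*(-4/3 + j) = (-4/3 + j)*(j + u))
c = 24
(x(-8, v(5)) + c)² = ((14² - 4/3*14 - 4/3*(-8) + 14*(-8)) + 24)² = ((196 - 56/3 + 32/3 - 112) + 24)² = (76 + 24)² = 100² = 10000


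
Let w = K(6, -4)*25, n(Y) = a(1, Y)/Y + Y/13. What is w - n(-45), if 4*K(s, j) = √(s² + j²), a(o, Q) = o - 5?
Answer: 1973/585 + 25*√13/2 ≈ 48.442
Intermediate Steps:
a(o, Q) = -5 + o
K(s, j) = √(j² + s²)/4 (K(s, j) = √(s² + j²)/4 = √(j² + s²)/4)
n(Y) = -4/Y + Y/13 (n(Y) = (-5 + 1)/Y + Y/13 = -4/Y + Y*(1/13) = -4/Y + Y/13)
w = 25*√13/2 (w = (√((-4)² + 6²)/4)*25 = (√(16 + 36)/4)*25 = (√52/4)*25 = ((2*√13)/4)*25 = (√13/2)*25 = 25*√13/2 ≈ 45.069)
w - n(-45) = 25*√13/2 - (-4/(-45) + (1/13)*(-45)) = 25*√13/2 - (-4*(-1/45) - 45/13) = 25*√13/2 - (4/45 - 45/13) = 25*√13/2 - 1*(-1973/585) = 25*√13/2 + 1973/585 = 1973/585 + 25*√13/2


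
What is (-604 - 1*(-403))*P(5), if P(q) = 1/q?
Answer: -201/5 ≈ -40.200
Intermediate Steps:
(-604 - 1*(-403))*P(5) = (-604 - 1*(-403))/5 = (-604 + 403)*(⅕) = -201*⅕ = -201/5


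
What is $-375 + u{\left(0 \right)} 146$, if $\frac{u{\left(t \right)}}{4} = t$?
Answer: $-375$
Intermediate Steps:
$u{\left(t \right)} = 4 t$
$-375 + u{\left(0 \right)} 146 = -375 + 4 \cdot 0 \cdot 146 = -375 + 0 \cdot 146 = -375 + 0 = -375$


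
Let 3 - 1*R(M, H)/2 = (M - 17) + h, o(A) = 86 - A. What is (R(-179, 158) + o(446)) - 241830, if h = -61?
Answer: -241670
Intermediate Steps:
R(M, H) = 162 - 2*M (R(M, H) = 6 - 2*((M - 17) - 61) = 6 - 2*((-17 + M) - 61) = 6 - 2*(-78 + M) = 6 + (156 - 2*M) = 162 - 2*M)
(R(-179, 158) + o(446)) - 241830 = ((162 - 2*(-179)) + (86 - 1*446)) - 241830 = ((162 + 358) + (86 - 446)) - 241830 = (520 - 360) - 241830 = 160 - 241830 = -241670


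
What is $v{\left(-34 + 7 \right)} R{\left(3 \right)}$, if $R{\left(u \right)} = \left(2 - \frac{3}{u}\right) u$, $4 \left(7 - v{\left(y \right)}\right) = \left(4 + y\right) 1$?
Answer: $\frac{153}{4} \approx 38.25$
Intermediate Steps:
$v{\left(y \right)} = 6 - \frac{y}{4}$ ($v{\left(y \right)} = 7 - \frac{\left(4 + y\right) 1}{4} = 7 - \frac{4 + y}{4} = 7 - \left(1 + \frac{y}{4}\right) = 6 - \frac{y}{4}$)
$R{\left(u \right)} = u \left(2 - \frac{3}{u}\right)$
$v{\left(-34 + 7 \right)} R{\left(3 \right)} = \left(6 - \frac{-34 + 7}{4}\right) \left(-3 + 2 \cdot 3\right) = \left(6 - - \frac{27}{4}\right) \left(-3 + 6\right) = \left(6 + \frac{27}{4}\right) 3 = \frac{51}{4} \cdot 3 = \frac{153}{4}$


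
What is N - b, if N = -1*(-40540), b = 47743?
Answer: -7203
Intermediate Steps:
N = 40540
N - b = 40540 - 1*47743 = 40540 - 47743 = -7203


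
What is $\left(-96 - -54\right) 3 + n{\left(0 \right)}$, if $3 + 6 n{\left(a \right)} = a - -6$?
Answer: $- \frac{251}{2} \approx -125.5$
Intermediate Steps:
$n{\left(a \right)} = \frac{1}{2} + \frac{a}{6}$ ($n{\left(a \right)} = - \frac{1}{2} + \frac{a - -6}{6} = - \frac{1}{2} + \frac{a + 6}{6} = - \frac{1}{2} + \frac{6 + a}{6} = - \frac{1}{2} + \left(1 + \frac{a}{6}\right) = \frac{1}{2} + \frac{a}{6}$)
$\left(-96 - -54\right) 3 + n{\left(0 \right)} = \left(-96 - -54\right) 3 + \left(\frac{1}{2} + \frac{1}{6} \cdot 0\right) = \left(-96 + 54\right) 3 + \left(\frac{1}{2} + 0\right) = \left(-42\right) 3 + \frac{1}{2} = -126 + \frac{1}{2} = - \frac{251}{2}$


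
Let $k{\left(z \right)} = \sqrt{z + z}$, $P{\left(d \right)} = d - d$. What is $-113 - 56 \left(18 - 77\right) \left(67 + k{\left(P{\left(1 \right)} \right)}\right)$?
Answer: $221255$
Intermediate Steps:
$P{\left(d \right)} = 0$
$k{\left(z \right)} = \sqrt{2} \sqrt{z}$ ($k{\left(z \right)} = \sqrt{2 z} = \sqrt{2} \sqrt{z}$)
$-113 - 56 \left(18 - 77\right) \left(67 + k{\left(P{\left(1 \right)} \right)}\right) = -113 - 56 \left(18 - 77\right) \left(67 + \sqrt{2} \sqrt{0}\right) = -113 - 56 \left(- 59 \left(67 + \sqrt{2} \cdot 0\right)\right) = -113 - 56 \left(- 59 \left(67 + 0\right)\right) = -113 - 56 \left(\left(-59\right) 67\right) = -113 - -221368 = -113 + 221368 = 221255$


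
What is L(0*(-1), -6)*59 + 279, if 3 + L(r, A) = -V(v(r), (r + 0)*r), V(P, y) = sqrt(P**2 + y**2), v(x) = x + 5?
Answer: -193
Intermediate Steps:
v(x) = 5 + x
L(r, A) = -3 - sqrt(r**4 + (5 + r)**2) (L(r, A) = -3 - sqrt((5 + r)**2 + ((r + 0)*r)**2) = -3 - sqrt((5 + r)**2 + (r*r)**2) = -3 - sqrt((5 + r)**2 + (r**2)**2) = -3 - sqrt((5 + r)**2 + r**4) = -3 - sqrt(r**4 + (5 + r)**2))
L(0*(-1), -6)*59 + 279 = (-3 - sqrt((0*(-1))**4 + (5 + 0*(-1))**2))*59 + 279 = (-3 - sqrt(0**4 + (5 + 0)**2))*59 + 279 = (-3 - sqrt(0 + 5**2))*59 + 279 = (-3 - sqrt(0 + 25))*59 + 279 = (-3 - sqrt(25))*59 + 279 = (-3 - 1*5)*59 + 279 = (-3 - 5)*59 + 279 = -8*59 + 279 = -472 + 279 = -193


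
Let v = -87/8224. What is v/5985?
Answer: -29/16406880 ≈ -1.7676e-6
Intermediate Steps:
v = -87/8224 (v = -87*1/8224 = -87/8224 ≈ -0.010579)
v/5985 = -87/8224/5985 = -87/8224*1/5985 = -29/16406880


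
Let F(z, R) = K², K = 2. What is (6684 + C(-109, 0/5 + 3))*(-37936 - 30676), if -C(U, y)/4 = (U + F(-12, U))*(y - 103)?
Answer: 2423101392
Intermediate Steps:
F(z, R) = 4 (F(z, R) = 2² = 4)
C(U, y) = -4*(-103 + y)*(4 + U) (C(U, y) = -4*(U + 4)*(y - 103) = -4*(4 + U)*(-103 + y) = -4*(-103 + y)*(4 + U))
(6684 + C(-109, 0/5 + 3))*(-37936 - 30676) = (6684 + (1648 - 16*(0/5 + 3) + 412*(-109) - 4*(-109)*(0/5 + 3)))*(-37936 - 30676) = (6684 + (1648 - 16*(0*(⅕) + 3) - 44908 - 4*(-109)*(0*(⅕) + 3)))*(-68612) = (6684 + (1648 - 16*(0 + 3) - 44908 - 4*(-109)*(0 + 3)))*(-68612) = (6684 + (1648 - 16*3 - 44908 - 4*(-109)*3))*(-68612) = (6684 + (1648 - 48 - 44908 + 1308))*(-68612) = (6684 - 42000)*(-68612) = -35316*(-68612) = 2423101392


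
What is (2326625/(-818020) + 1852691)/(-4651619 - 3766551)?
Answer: -43301027577/196749469240 ≈ -0.22008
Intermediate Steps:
(2326625/(-818020) + 1852691)/(-4651619 - 3766551) = (2326625*(-1/818020) + 1852691)/(-8418170) = (-66475/23372 + 1852691)*(-1/8418170) = (43301027577/23372)*(-1/8418170) = -43301027577/196749469240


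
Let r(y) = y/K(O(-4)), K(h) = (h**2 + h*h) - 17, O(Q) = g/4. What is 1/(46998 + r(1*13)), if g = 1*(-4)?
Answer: 15/704957 ≈ 2.1278e-5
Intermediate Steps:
g = -4
O(Q) = -1 (O(Q) = -4/4 = -4*1/4 = -1)
K(h) = -17 + 2*h**2 (K(h) = (h**2 + h**2) - 17 = 2*h**2 - 17 = -17 + 2*h**2)
r(y) = -y/15 (r(y) = y/(-17 + 2*(-1)**2) = y/(-17 + 2*1) = y/(-17 + 2) = y/(-15) = y*(-1/15) = -y/15)
1/(46998 + r(1*13)) = 1/(46998 - 13/15) = 1/(704957/15) = 15/704957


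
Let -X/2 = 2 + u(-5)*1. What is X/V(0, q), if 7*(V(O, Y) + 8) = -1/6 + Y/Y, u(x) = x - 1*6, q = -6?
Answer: -756/331 ≈ -2.2840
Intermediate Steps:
u(x) = -6 + x (u(x) = x - 6 = -6 + x)
V(O, Y) = -331/42 (V(O, Y) = -8 + (-1/6 + Y/Y)/7 = -8 + (-1*⅙ + 1)/7 = -8 + (-⅙ + 1)/7 = -8 + (⅐)*(⅚) = -8 + 5/42 = -331/42)
X = 18 (X = -2*(2 + (-6 - 5)*1) = -2*(2 - 11*1) = -2*(2 - 11) = -2*(-9) = 18)
X/V(0, q) = 18/(-331/42) = -42/331*18 = -756/331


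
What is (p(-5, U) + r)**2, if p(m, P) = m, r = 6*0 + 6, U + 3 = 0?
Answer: 1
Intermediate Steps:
U = -3 (U = -3 + 0 = -3)
r = 6 (r = 0 + 6 = 6)
(p(-5, U) + r)**2 = (-5 + 6)**2 = 1**2 = 1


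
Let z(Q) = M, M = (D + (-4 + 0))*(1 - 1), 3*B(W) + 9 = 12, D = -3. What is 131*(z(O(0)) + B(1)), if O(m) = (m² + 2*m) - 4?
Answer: 131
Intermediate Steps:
B(W) = 1 (B(W) = -3 + (⅓)*12 = -3 + 4 = 1)
O(m) = -4 + m² + 2*m
M = 0 (M = (-3 + (-4 + 0))*(1 - 1) = (-3 - 4)*0 = -7*0 = 0)
z(Q) = 0
131*(z(O(0)) + B(1)) = 131*(0 + 1) = 131*1 = 131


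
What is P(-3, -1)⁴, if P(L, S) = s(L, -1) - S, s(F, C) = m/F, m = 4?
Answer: 1/81 ≈ 0.012346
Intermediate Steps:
s(F, C) = 4/F
P(L, S) = -S + 4/L (P(L, S) = 4/L - S = -S + 4/L)
P(-3, -1)⁴ = (-1*(-1) + 4/(-3))⁴ = (1 + 4*(-⅓))⁴ = (1 - 4/3)⁴ = (-⅓)⁴ = 1/81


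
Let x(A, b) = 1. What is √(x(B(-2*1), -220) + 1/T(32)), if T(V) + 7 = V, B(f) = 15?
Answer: √26/5 ≈ 1.0198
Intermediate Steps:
T(V) = -7 + V
√(x(B(-2*1), -220) + 1/T(32)) = √(1 + 1/(-7 + 32)) = √(1 + 1/25) = √(26/25) = √26/5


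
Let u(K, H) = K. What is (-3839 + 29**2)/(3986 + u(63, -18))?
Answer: -2998/4049 ≈ -0.74043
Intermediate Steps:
(-3839 + 29**2)/(3986 + u(63, -18)) = (-3839 + 29**2)/(3986 + 63) = (-3839 + 841)/4049 = -2998*1/4049 = -2998/4049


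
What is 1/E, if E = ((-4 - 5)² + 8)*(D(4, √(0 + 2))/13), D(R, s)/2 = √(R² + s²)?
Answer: 13*√2/1068 ≈ 0.017214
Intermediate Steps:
D(R, s) = 2*√(R² + s²)
E = 534*√2/13 (E = ((-4 - 5)² + 8)*((2*√(4² + (√(0 + 2))²))/13) = ((-9)² + 8)*((2*√(16 + (√2)²))*(1/13)) = (81 + 8)*((2*√(16 + 2))*(1/13)) = 89*((2*√18)*(1/13)) = 89*((2*(3*√2))*(1/13)) = 89*((6*√2)*(1/13)) = 89*(6*√2/13) = 534*√2/13 ≈ 58.092)
1/E = 1/(534*√2/13) = 13*√2/1068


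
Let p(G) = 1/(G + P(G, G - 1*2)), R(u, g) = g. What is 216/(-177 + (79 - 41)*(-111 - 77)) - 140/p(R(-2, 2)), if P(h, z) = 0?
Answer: -2050096/7321 ≈ -280.03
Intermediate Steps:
p(G) = 1/G (p(G) = 1/(G + 0) = 1/G)
216/(-177 + (79 - 41)*(-111 - 77)) - 140/p(R(-2, 2)) = 216/(-177 + (79 - 41)*(-111 - 77)) - 140/(1/2) = 216/(-177 + 38*(-188)) - 140/1/2 = 216/(-177 - 7144) - 140*2 = 216/(-7321) - 280 = 216*(-1/7321) - 280 = -216/7321 - 280 = -2050096/7321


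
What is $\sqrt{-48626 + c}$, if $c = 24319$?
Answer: $i \sqrt{24307} \approx 155.91 i$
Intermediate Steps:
$\sqrt{-48626 + c} = \sqrt{-48626 + 24319} = \sqrt{-24307} = i \sqrt{24307}$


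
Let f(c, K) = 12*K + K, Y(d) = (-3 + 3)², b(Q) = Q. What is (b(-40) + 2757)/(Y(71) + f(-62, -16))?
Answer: -209/16 ≈ -13.063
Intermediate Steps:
Y(d) = 0 (Y(d) = 0² = 0)
f(c, K) = 13*K
(b(-40) + 2757)/(Y(71) + f(-62, -16)) = (-40 + 2757)/(0 + 13*(-16)) = 2717/(0 - 208) = 2717/(-208) = 2717*(-1/208) = -209/16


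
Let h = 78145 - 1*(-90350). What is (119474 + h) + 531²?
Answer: 569930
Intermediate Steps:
h = 168495 (h = 78145 + 90350 = 168495)
(119474 + h) + 531² = (119474 + 168495) + 531² = 287969 + 281961 = 569930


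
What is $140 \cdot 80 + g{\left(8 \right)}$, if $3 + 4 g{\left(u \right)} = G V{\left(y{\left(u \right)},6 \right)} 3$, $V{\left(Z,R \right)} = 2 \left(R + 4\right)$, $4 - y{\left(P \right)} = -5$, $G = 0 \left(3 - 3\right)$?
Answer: $\frac{44797}{4} \approx 11199.0$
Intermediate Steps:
$G = 0$ ($G = 0 \cdot 0 = 0$)
$y{\left(P \right)} = 9$ ($y{\left(P \right)} = 4 - -5 = 4 + 5 = 9$)
$V{\left(Z,R \right)} = 8 + 2 R$ ($V{\left(Z,R \right)} = 2 \left(4 + R\right) = 8 + 2 R$)
$g{\left(u \right)} = - \frac{3}{4}$ ($g{\left(u \right)} = - \frac{3}{4} + \frac{0 \left(8 + 2 \cdot 6\right) 3}{4} = - \frac{3}{4} + \frac{0 \left(8 + 12\right) 3}{4} = - \frac{3}{4} + \frac{0 \cdot 20 \cdot 3}{4} = - \frac{3}{4} + \frac{0 \cdot 3}{4} = - \frac{3}{4} + \frac{1}{4} \cdot 0 = - \frac{3}{4} + 0 = - \frac{3}{4}$)
$140 \cdot 80 + g{\left(8 \right)} = 140 \cdot 80 - \frac{3}{4} = 11200 - \frac{3}{4} = \frac{44797}{4}$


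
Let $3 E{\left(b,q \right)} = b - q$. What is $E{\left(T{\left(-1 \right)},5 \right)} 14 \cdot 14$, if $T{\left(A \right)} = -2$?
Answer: $- \frac{1372}{3} \approx -457.33$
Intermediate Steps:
$E{\left(b,q \right)} = - \frac{q}{3} + \frac{b}{3}$ ($E{\left(b,q \right)} = \frac{b - q}{3} = - \frac{q}{3} + \frac{b}{3}$)
$E{\left(T{\left(-1 \right)},5 \right)} 14 \cdot 14 = \left(\left(- \frac{1}{3}\right) 5 + \frac{1}{3} \left(-2\right)\right) 14 \cdot 14 = \left(- \frac{5}{3} - \frac{2}{3}\right) 14 \cdot 14 = \left(- \frac{7}{3}\right) 14 \cdot 14 = \left(- \frac{98}{3}\right) 14 = - \frac{1372}{3}$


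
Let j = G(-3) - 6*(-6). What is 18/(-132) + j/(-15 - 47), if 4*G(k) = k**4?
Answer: -2847/2728 ≈ -1.0436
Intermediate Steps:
G(k) = k**4/4
j = 225/4 (j = (1/4)*(-3)**4 - 6*(-6) = (1/4)*81 + 36 = 81/4 + 36 = 225/4 ≈ 56.250)
18/(-132) + j/(-15 - 47) = 18/(-132) + (225/4)/(-15 - 47) = 18*(-1/132) + (225/4)/(-62) = -3/22 - 1/62*225/4 = -3/22 - 225/248 = -2847/2728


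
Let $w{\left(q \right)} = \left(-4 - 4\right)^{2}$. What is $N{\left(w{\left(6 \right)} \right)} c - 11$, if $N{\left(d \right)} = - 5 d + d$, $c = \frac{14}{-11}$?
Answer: $\frac{3463}{11} \approx 314.82$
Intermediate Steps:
$w{\left(q \right)} = 64$ ($w{\left(q \right)} = \left(-8\right)^{2} = 64$)
$c = - \frac{14}{11}$ ($c = 14 \left(- \frac{1}{11}\right) = - \frac{14}{11} \approx -1.2727$)
$N{\left(d \right)} = - 4 d$
$N{\left(w{\left(6 \right)} \right)} c - 11 = \left(-4\right) 64 \left(- \frac{14}{11}\right) - 11 = \left(-256\right) \left(- \frac{14}{11}\right) - 11 = \frac{3584}{11} - 11 = \frac{3463}{11}$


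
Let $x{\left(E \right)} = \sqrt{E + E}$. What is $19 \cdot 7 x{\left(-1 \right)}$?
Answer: $133 i \sqrt{2} \approx 188.09 i$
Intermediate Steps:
$x{\left(E \right)} = \sqrt{2} \sqrt{E}$ ($x{\left(E \right)} = \sqrt{2 E} = \sqrt{2} \sqrt{E}$)
$19 \cdot 7 x{\left(-1 \right)} = 19 \cdot 7 \sqrt{2} \sqrt{-1} = 133 \sqrt{2} i = 133 i \sqrt{2}$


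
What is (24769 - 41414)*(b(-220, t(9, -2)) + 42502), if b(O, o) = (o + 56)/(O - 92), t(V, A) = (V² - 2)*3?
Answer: -220718209495/312 ≈ -7.0743e+8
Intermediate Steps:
t(V, A) = -6 + 3*V² (t(V, A) = (-2 + V²)*3 = -6 + 3*V²)
b(O, o) = (56 + o)/(-92 + O)
(24769 - 41414)*(b(-220, t(9, -2)) + 42502) = (24769 - 41414)*((56 + (-6 + 3*9²))/(-92 - 220) + 42502) = -16645*((56 + (-6 + 3*81))/(-312) + 42502) = -16645*(-(56 + (-6 + 243))/312 + 42502) = -16645*(-(56 + 237)/312 + 42502) = -16645*(-1/312*293 + 42502) = -16645*(-293/312 + 42502) = -16645*13260331/312 = -220718209495/312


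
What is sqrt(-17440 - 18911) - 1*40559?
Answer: -40559 + 3*I*sqrt(4039) ≈ -40559.0 + 190.66*I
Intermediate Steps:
sqrt(-17440 - 18911) - 1*40559 = sqrt(-36351) - 40559 = 3*I*sqrt(4039) - 40559 = -40559 + 3*I*sqrt(4039)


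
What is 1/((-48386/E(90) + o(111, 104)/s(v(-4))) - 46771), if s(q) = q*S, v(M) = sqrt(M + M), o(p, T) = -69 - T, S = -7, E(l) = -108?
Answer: -13237625772/613206315313379 + 1765638*I*sqrt(2)/613206315313379 ≈ -2.1588e-5 + 4.072e-9*I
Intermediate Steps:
v(M) = sqrt(2)*sqrt(M) (v(M) = sqrt(2*M) = sqrt(2)*sqrt(M))
s(q) = -7*q (s(q) = q*(-7) = -7*q)
1/((-48386/E(90) + o(111, 104)/s(v(-4))) - 46771) = 1/((-48386/(-108) + (-69 - 1*104)/((-7*sqrt(2)*sqrt(-4)))) - 46771) = 1/((-48386*(-1/108) + (-69 - 104)/((-7*sqrt(2)*2*I))) - 46771) = 1/((24193/54 - 173*I*sqrt(2)/28) - 46771) = 1/(-2501441/54 - 173*I*sqrt(2)/28)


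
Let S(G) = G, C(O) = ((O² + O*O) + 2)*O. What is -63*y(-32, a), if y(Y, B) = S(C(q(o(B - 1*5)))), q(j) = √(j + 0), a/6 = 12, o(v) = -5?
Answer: 504*I*√5 ≈ 1127.0*I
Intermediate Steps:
a = 72 (a = 6*12 = 72)
q(j) = √j
C(O) = O*(2 + 2*O²) (C(O) = ((O² + O²) + 2)*O = (2*O² + 2)*O = (2 + 2*O²)*O = O*(2 + 2*O²))
y(Y, B) = -8*I*√5 (y(Y, B) = 2*√(-5)*(1 + (√(-5))²) = 2*(I*√5)*(1 + (I*√5)²) = 2*(I*√5)*(1 - 5) = 2*(I*√5)*(-4) = -8*I*√5)
-63*y(-32, a) = -(-504)*I*√5 = 504*I*√5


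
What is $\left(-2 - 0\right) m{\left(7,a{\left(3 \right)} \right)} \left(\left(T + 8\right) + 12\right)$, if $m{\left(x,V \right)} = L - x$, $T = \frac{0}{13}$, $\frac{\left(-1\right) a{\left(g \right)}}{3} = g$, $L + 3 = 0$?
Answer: $400$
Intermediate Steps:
$L = -3$ ($L = -3 + 0 = -3$)
$a{\left(g \right)} = - 3 g$
$T = 0$ ($T = 0 \cdot \frac{1}{13} = 0$)
$m{\left(x,V \right)} = -3 - x$
$\left(-2 - 0\right) m{\left(7,a{\left(3 \right)} \right)} \left(\left(T + 8\right) + 12\right) = \left(-2 - 0\right) \left(-3 - 7\right) \left(\left(0 + 8\right) + 12\right) = \left(-2 + 0\right) \left(-3 - 7\right) \left(8 + 12\right) = \left(-2\right) \left(-10\right) 20 = 20 \cdot 20 = 400$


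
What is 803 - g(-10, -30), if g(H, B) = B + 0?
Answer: 833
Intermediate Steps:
g(H, B) = B
803 - g(-10, -30) = 803 - 1*(-30) = 803 + 30 = 833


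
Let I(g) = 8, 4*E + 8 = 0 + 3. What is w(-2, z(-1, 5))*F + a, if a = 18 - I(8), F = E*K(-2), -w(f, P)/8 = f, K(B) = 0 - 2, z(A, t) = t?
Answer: 50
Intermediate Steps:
K(B) = -2
w(f, P) = -8*f
E = -5/4 (E = -2 + (0 + 3)/4 = -2 + (¼)*3 = -2 + ¾ = -5/4 ≈ -1.2500)
F = 5/2 (F = -5/4*(-2) = 5/2 ≈ 2.5000)
a = 10 (a = 18 - 1*8 = 18 - 8 = 10)
w(-2, z(-1, 5))*F + a = -8*(-2)*(5/2) + 10 = 16*(5/2) + 10 = 40 + 10 = 50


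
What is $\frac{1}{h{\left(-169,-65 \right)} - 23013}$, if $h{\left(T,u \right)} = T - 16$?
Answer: $- \frac{1}{23198} \approx -4.3107 \cdot 10^{-5}$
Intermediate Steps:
$h{\left(T,u \right)} = -16 + T$ ($h{\left(T,u \right)} = T - 16 = -16 + T$)
$\frac{1}{h{\left(-169,-65 \right)} - 23013} = \frac{1}{\left(-16 - 169\right) - 23013} = \frac{1}{-185 - 23013} = \frac{1}{-23198} = - \frac{1}{23198}$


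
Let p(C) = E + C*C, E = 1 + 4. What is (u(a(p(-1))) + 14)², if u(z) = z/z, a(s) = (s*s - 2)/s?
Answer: 225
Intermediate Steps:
E = 5
p(C) = 5 + C² (p(C) = 5 + C*C = 5 + C²)
a(s) = (-2 + s²)/s (a(s) = (s² - 2)/s = (-2 + s²)/s)
u(z) = 1
(u(a(p(-1))) + 14)² = (1 + 14)² = 15² = 225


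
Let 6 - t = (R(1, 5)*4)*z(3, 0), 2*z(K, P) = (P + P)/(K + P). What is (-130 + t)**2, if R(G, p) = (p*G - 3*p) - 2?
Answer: 15376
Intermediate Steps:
R(G, p) = -2 - 3*p + G*p (R(G, p) = (G*p - 3*p) - 2 = (-3*p + G*p) - 2 = -2 - 3*p + G*p)
z(K, P) = P/(K + P) (z(K, P) = ((P + P)/(K + P))/2 = ((2*P)/(K + P))/2 = (2*P/(K + P))/2 = P/(K + P))
t = 6 (t = 6 - (-2 - 3*5 + 1*5)*4*0/(3 + 0) = 6 - (-2 - 15 + 5)*4*0/3 = 6 - (-12*4)*0*(1/3) = 6 - (-48)*0 = 6 - 1*0 = 6 + 0 = 6)
(-130 + t)**2 = (-130 + 6)**2 = (-124)**2 = 15376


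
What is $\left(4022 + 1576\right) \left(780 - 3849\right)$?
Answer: $-17180262$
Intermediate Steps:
$\left(4022 + 1576\right) \left(780 - 3849\right) = 5598 \left(-3069\right) = -17180262$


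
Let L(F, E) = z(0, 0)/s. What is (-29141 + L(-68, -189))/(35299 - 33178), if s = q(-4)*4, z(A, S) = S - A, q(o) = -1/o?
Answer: -4163/303 ≈ -13.739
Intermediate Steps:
s = 1 (s = -1/(-4)*4 = -1*(-¼)*4 = (¼)*4 = 1)
L(F, E) = 0 (L(F, E) = (0 - 1*0)/1 = (0 + 0)*1 = 0*1 = 0)
(-29141 + L(-68, -189))/(35299 - 33178) = (-29141 + 0)/(35299 - 33178) = -29141/2121 = -29141*1/2121 = -4163/303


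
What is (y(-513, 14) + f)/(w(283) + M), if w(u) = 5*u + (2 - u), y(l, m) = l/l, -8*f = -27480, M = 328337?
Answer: 3436/329471 ≈ 0.010429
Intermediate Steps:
f = 3435 (f = -1/8*(-27480) = 3435)
y(l, m) = 1
w(u) = 2 + 4*u
(y(-513, 14) + f)/(w(283) + M) = (1 + 3435)/((2 + 4*283) + 328337) = 3436/((2 + 1132) + 328337) = 3436/(1134 + 328337) = 3436/329471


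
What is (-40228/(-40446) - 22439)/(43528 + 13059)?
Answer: -453763783/1144358901 ≈ -0.39652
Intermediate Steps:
(-40228/(-40446) - 22439)/(43528 + 13059) = (-40228*(-1/40446) - 22439)/56587 = (20114/20223 - 22439)*(1/56587) = -453763783/20223*1/56587 = -453763783/1144358901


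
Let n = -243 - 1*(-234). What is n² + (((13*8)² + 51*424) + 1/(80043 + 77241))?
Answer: 5115032965/157284 ≈ 32521.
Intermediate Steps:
n = -9 (n = -243 + 234 = -9)
n² + (((13*8)² + 51*424) + 1/(80043 + 77241)) = (-9)² + (((13*8)² + 51*424) + 1/(80043 + 77241)) = 81 + ((104² + 21624) + 1/157284) = 81 + ((10816 + 21624) + 1/157284) = 81 + (32440 + 1/157284) = 81 + 5102292961/157284 = 5115032965/157284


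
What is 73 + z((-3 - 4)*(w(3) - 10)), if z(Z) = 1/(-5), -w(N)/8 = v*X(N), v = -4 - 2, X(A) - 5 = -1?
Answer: 364/5 ≈ 72.800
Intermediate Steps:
X(A) = 4 (X(A) = 5 - 1 = 4)
v = -6
w(N) = 192 (w(N) = -(-48)*4 = -8*(-24) = 192)
z(Z) = -⅕
73 + z((-3 - 4)*(w(3) - 10)) = 73 - ⅕ = 364/5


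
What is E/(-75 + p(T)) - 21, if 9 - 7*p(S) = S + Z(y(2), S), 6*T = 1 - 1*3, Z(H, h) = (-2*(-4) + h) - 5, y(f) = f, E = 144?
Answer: -35679/1555 ≈ -22.945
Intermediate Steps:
Z(H, h) = 3 + h (Z(H, h) = (8 + h) - 5 = 3 + h)
T = -⅓ (T = (1 - 1*3)/6 = (1 - 3)/6 = (⅙)*(-2) = -⅓ ≈ -0.33333)
p(S) = 6/7 - 2*S/7 (p(S) = 9/7 - (S + (3 + S))/7 = 9/7 - (3 + 2*S)/7 = 9/7 + (-3/7 - 2*S/7) = 6/7 - 2*S/7)
E/(-75 + p(T)) - 21 = 144/(-75 + (6/7 - 2/7*(-⅓))) - 21 = 144/(-75 + (6/7 + 2/21)) - 21 = 144/(-75 + 20/21) - 21 = 144/(-1555/21) - 21 = 144*(-21/1555) - 21 = -3024/1555 - 21 = -35679/1555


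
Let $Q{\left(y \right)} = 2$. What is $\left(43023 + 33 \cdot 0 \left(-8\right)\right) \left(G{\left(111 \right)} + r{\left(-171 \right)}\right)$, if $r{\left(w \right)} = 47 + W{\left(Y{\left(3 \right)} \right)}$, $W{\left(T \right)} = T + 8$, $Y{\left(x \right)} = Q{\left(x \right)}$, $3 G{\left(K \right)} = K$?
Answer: $4044162$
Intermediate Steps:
$G{\left(K \right)} = \frac{K}{3}$
$Y{\left(x \right)} = 2$
$W{\left(T \right)} = 8 + T$
$r{\left(w \right)} = 57$ ($r{\left(w \right)} = 47 + \left(8 + 2\right) = 47 + 10 = 57$)
$\left(43023 + 33 \cdot 0 \left(-8\right)\right) \left(G{\left(111 \right)} + r{\left(-171 \right)}\right) = \left(43023 + 33 \cdot 0 \left(-8\right)\right) \left(\frac{1}{3} \cdot 111 + 57\right) = \left(43023 + 0 \left(-8\right)\right) \left(37 + 57\right) = \left(43023 + 0\right) 94 = 43023 \cdot 94 = 4044162$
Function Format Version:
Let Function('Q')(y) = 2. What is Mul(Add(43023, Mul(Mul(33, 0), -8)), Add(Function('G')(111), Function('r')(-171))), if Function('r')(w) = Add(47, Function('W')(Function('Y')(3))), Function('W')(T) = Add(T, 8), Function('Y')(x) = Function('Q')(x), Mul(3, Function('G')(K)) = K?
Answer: 4044162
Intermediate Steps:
Function('G')(K) = Mul(Rational(1, 3), K)
Function('Y')(x) = 2
Function('W')(T) = Add(8, T)
Function('r')(w) = 57 (Function('r')(w) = Add(47, Add(8, 2)) = Add(47, 10) = 57)
Mul(Add(43023, Mul(Mul(33, 0), -8)), Add(Function('G')(111), Function('r')(-171))) = Mul(Add(43023, Mul(Mul(33, 0), -8)), Add(Mul(Rational(1, 3), 111), 57)) = Mul(Add(43023, Mul(0, -8)), Add(37, 57)) = Mul(Add(43023, 0), 94) = Mul(43023, 94) = 4044162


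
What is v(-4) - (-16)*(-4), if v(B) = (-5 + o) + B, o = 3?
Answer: -70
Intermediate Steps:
v(B) = -2 + B (v(B) = (-5 + 3) + B = -2 + B)
v(-4) - (-16)*(-4) = (-2 - 4) - (-16)*(-4) = -6 - 1*64 = -6 - 64 = -70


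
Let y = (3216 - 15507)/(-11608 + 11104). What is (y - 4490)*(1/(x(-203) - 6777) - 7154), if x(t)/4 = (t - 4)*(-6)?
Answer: 9709076223901/303912 ≈ 3.1947e+7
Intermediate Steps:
x(t) = 96 - 24*t (x(t) = 4*((t - 4)*(-6)) = 4*((-4 + t)*(-6)) = 4*(24 - 6*t) = 96 - 24*t)
y = 4097/168 (y = -12291/(-504) = -12291*(-1/504) = 4097/168 ≈ 24.387)
(y - 4490)*(1/(x(-203) - 6777) - 7154) = (4097/168 - 4490)*(1/((96 - 24*(-203)) - 6777) - 7154) = -750223*(1/((96 + 4872) - 6777) - 7154)/168 = -750223*(1/(4968 - 6777) - 7154)/168 = -750223*(1/(-1809) - 7154)/168 = -750223*(-1/1809 - 7154)/168 = -750223/168*(-12941587/1809) = 9709076223901/303912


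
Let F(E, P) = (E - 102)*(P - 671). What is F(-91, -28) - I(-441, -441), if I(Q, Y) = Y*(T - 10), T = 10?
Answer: 134907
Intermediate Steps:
F(E, P) = (-671 + P)*(-102 + E) (F(E, P) = (-102 + E)*(-671 + P) = (-671 + P)*(-102 + E))
I(Q, Y) = 0 (I(Q, Y) = Y*(10 - 10) = Y*0 = 0)
F(-91, -28) - I(-441, -441) = (68442 - 671*(-91) - 102*(-28) - 91*(-28)) - 1*0 = (68442 + 61061 + 2856 + 2548) + 0 = 134907 + 0 = 134907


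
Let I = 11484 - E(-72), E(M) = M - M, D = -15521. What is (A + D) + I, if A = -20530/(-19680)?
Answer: -7942763/1968 ≈ -4036.0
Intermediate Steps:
A = 2053/1968 (A = -20530*(-1/19680) = 2053/1968 ≈ 1.0432)
E(M) = 0
I = 11484 (I = 11484 - 1*0 = 11484 + 0 = 11484)
(A + D) + I = (2053/1968 - 15521) + 11484 = -30543275/1968 + 11484 = -7942763/1968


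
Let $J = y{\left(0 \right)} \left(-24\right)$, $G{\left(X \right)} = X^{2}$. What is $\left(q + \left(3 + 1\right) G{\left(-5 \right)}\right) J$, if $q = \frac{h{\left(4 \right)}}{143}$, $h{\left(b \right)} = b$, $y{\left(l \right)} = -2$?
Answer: $\frac{686592}{143} \approx 4801.3$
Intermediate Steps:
$J = 48$ ($J = \left(-2\right) \left(-24\right) = 48$)
$q = \frac{4}{143} \approx 0.027972$
$\left(q + \left(3 + 1\right) G{\left(-5 \right)}\right) J = \left(\frac{4}{143} + \left(3 + 1\right) \left(-5\right)^{2}\right) 48 = \left(\frac{4}{143} + 4 \cdot 25\right) 48 = \left(\frac{4}{143} + 100\right) 48 = \frac{14304}{143} \cdot 48 = \frac{686592}{143}$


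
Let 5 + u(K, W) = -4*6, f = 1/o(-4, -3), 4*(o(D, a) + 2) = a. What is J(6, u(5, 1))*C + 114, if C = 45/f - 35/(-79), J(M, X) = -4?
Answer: 47971/79 ≈ 607.23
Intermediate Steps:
o(D, a) = -2 + a/4
f = -4/11 (f = 1/(-2 + (¼)*(-3)) = 1/(-2 - ¾) = 1/(-11/4) = -4/11 ≈ -0.36364)
u(K, W) = -29 (u(K, W) = -5 - 4*6 = -5 - 24 = -29)
C = -38965/316 (C = 45/(-4/11) - 35/(-79) = 45*(-11/4) - 35*(-1/79) = -495/4 + 35/79 = -38965/316 ≈ -123.31)
J(6, u(5, 1))*C + 114 = -4*(-38965/316) + 114 = 38965/79 + 114 = 47971/79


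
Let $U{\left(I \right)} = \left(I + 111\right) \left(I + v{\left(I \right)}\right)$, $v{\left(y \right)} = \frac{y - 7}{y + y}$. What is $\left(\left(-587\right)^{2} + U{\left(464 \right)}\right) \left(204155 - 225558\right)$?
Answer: $- \frac{12148625469421}{928} \approx -1.3091 \cdot 10^{10}$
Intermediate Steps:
$v{\left(y \right)} = \frac{-7 + y}{2 y}$
$U{\left(I \right)} = \left(111 + I\right) \left(I + \frac{-7 + I}{2 I}\right)$ ($U{\left(I \right)} = \left(I + 111\right) \left(I + \frac{-7 + I}{2 I}\right) = \left(111 + I\right) \left(I + \frac{-7 + I}{2 I}\right)$)
$\left(\left(-587\right)^{2} + U{\left(464 \right)}\right) \left(204155 - 225558\right) = \left(\left(-587\right)^{2} + \left(52 + 464^{2} - \frac{777}{2 \cdot 464} + \frac{223}{2} \cdot 464\right)\right) \left(204155 - 225558\right) = \left(344569 + \left(52 + 215296 - \frac{777}{928} + 51736\right)\right) \left(-21403\right) = \left(344569 + \frac{247853175}{928}\right) \left(-21403\right) = \frac{567613207}{928} \left(-21403\right) = - \frac{12148625469421}{928}$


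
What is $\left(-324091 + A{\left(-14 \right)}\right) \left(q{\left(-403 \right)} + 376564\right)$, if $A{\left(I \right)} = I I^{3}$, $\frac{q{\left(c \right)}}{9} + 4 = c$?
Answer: $-106528493175$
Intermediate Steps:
$q{\left(c \right)} = -36 + 9 c$
$A{\left(I \right)} = I^{4}$
$\left(-324091 + A{\left(-14 \right)}\right) \left(q{\left(-403 \right)} + 376564\right) = \left(-324091 + \left(-14\right)^{4}\right) \left(\left(-36 + 9 \left(-403\right)\right) + 376564\right) = \left(-324091 + 38416\right) \left(\left(-36 - 3627\right) + 376564\right) = - 285675 \left(-3663 + 376564\right) = \left(-285675\right) 372901 = -106528493175$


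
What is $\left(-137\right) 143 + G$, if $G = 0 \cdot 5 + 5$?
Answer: $-19586$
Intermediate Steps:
$G = 5$ ($G = 0 + 5 = 5$)
$\left(-137\right) 143 + G = \left(-137\right) 143 + 5 = -19591 + 5 = -19586$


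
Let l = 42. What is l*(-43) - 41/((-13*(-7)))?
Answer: -164387/91 ≈ -1806.5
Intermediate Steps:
l*(-43) - 41/((-13*(-7))) = 42*(-43) - 41/((-13*(-7))) = -1806 - 41/91 = -164387/91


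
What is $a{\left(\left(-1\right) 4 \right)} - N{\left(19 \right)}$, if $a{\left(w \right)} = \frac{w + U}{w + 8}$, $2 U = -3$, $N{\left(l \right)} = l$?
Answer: $- \frac{163}{8} \approx -20.375$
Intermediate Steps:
$U = - \frac{3}{2}$ ($U = \frac{1}{2} \left(-3\right) = - \frac{3}{2} \approx -1.5$)
$a{\left(w \right)} = \frac{- \frac{3}{2} + w}{8 + w}$ ($a{\left(w \right)} = \frac{w - \frac{3}{2}}{w + 8} = \frac{- \frac{3}{2} + w}{8 + w}$)
$a{\left(\left(-1\right) 4 \right)} - N{\left(19 \right)} = \frac{- \frac{3}{2} - 4}{8 - 4} - 19 = \frac{1}{4} \left(- \frac{11}{2}\right) - 19 = - \frac{11}{8} - 19 = - \frac{163}{8}$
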